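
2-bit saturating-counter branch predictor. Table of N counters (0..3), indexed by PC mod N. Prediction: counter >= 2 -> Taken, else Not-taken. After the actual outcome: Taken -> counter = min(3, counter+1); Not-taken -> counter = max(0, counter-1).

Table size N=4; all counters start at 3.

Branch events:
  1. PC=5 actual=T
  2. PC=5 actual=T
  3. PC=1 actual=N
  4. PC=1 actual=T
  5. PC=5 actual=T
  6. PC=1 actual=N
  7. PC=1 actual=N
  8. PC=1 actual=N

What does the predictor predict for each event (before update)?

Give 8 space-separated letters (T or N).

Ev 1: PC=5 idx=1 pred=T actual=T -> ctr[1]=3
Ev 2: PC=5 idx=1 pred=T actual=T -> ctr[1]=3
Ev 3: PC=1 idx=1 pred=T actual=N -> ctr[1]=2
Ev 4: PC=1 idx=1 pred=T actual=T -> ctr[1]=3
Ev 5: PC=5 idx=1 pred=T actual=T -> ctr[1]=3
Ev 6: PC=1 idx=1 pred=T actual=N -> ctr[1]=2
Ev 7: PC=1 idx=1 pred=T actual=N -> ctr[1]=1
Ev 8: PC=1 idx=1 pred=N actual=N -> ctr[1]=0

Answer: T T T T T T T N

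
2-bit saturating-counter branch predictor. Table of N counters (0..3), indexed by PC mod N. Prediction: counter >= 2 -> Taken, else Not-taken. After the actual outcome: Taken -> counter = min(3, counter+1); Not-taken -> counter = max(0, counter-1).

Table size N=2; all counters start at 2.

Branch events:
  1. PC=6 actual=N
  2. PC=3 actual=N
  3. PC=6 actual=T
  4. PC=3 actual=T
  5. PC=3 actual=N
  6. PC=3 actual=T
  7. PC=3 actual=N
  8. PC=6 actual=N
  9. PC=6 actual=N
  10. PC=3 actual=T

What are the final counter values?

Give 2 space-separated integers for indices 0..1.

Ev 1: PC=6 idx=0 pred=T actual=N -> ctr[0]=1
Ev 2: PC=3 idx=1 pred=T actual=N -> ctr[1]=1
Ev 3: PC=6 idx=0 pred=N actual=T -> ctr[0]=2
Ev 4: PC=3 idx=1 pred=N actual=T -> ctr[1]=2
Ev 5: PC=3 idx=1 pred=T actual=N -> ctr[1]=1
Ev 6: PC=3 idx=1 pred=N actual=T -> ctr[1]=2
Ev 7: PC=3 idx=1 pred=T actual=N -> ctr[1]=1
Ev 8: PC=6 idx=0 pred=T actual=N -> ctr[0]=1
Ev 9: PC=6 idx=0 pred=N actual=N -> ctr[0]=0
Ev 10: PC=3 idx=1 pred=N actual=T -> ctr[1]=2

Answer: 0 2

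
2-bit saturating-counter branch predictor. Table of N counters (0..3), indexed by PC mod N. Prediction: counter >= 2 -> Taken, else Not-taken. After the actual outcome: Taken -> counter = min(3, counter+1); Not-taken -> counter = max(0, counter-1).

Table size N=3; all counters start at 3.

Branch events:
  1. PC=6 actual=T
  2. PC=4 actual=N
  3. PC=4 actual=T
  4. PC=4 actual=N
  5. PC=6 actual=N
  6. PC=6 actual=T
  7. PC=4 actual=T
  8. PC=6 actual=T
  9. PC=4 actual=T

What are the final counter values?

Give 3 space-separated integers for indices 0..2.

Ev 1: PC=6 idx=0 pred=T actual=T -> ctr[0]=3
Ev 2: PC=4 idx=1 pred=T actual=N -> ctr[1]=2
Ev 3: PC=4 idx=1 pred=T actual=T -> ctr[1]=3
Ev 4: PC=4 idx=1 pred=T actual=N -> ctr[1]=2
Ev 5: PC=6 idx=0 pred=T actual=N -> ctr[0]=2
Ev 6: PC=6 idx=0 pred=T actual=T -> ctr[0]=3
Ev 7: PC=4 idx=1 pred=T actual=T -> ctr[1]=3
Ev 8: PC=6 idx=0 pred=T actual=T -> ctr[0]=3
Ev 9: PC=4 idx=1 pred=T actual=T -> ctr[1]=3

Answer: 3 3 3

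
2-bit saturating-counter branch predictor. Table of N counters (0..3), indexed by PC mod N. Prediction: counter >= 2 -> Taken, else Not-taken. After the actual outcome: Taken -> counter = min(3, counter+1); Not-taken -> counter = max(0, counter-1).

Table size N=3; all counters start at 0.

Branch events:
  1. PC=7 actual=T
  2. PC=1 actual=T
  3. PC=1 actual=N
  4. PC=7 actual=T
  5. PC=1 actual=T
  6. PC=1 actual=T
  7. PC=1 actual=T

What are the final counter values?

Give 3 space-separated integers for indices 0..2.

Ev 1: PC=7 idx=1 pred=N actual=T -> ctr[1]=1
Ev 2: PC=1 idx=1 pred=N actual=T -> ctr[1]=2
Ev 3: PC=1 idx=1 pred=T actual=N -> ctr[1]=1
Ev 4: PC=7 idx=1 pred=N actual=T -> ctr[1]=2
Ev 5: PC=1 idx=1 pred=T actual=T -> ctr[1]=3
Ev 6: PC=1 idx=1 pred=T actual=T -> ctr[1]=3
Ev 7: PC=1 idx=1 pred=T actual=T -> ctr[1]=3

Answer: 0 3 0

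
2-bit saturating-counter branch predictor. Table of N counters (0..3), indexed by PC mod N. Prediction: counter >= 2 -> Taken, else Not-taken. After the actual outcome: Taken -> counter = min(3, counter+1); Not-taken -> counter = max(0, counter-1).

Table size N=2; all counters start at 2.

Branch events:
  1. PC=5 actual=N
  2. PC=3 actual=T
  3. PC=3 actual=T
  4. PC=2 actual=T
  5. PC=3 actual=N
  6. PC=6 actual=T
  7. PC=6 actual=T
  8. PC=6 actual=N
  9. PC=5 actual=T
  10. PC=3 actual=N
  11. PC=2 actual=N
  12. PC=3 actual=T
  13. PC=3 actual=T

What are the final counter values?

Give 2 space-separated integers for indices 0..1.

Ev 1: PC=5 idx=1 pred=T actual=N -> ctr[1]=1
Ev 2: PC=3 idx=1 pred=N actual=T -> ctr[1]=2
Ev 3: PC=3 idx=1 pred=T actual=T -> ctr[1]=3
Ev 4: PC=2 idx=0 pred=T actual=T -> ctr[0]=3
Ev 5: PC=3 idx=1 pred=T actual=N -> ctr[1]=2
Ev 6: PC=6 idx=0 pred=T actual=T -> ctr[0]=3
Ev 7: PC=6 idx=0 pred=T actual=T -> ctr[0]=3
Ev 8: PC=6 idx=0 pred=T actual=N -> ctr[0]=2
Ev 9: PC=5 idx=1 pred=T actual=T -> ctr[1]=3
Ev 10: PC=3 idx=1 pred=T actual=N -> ctr[1]=2
Ev 11: PC=2 idx=0 pred=T actual=N -> ctr[0]=1
Ev 12: PC=3 idx=1 pred=T actual=T -> ctr[1]=3
Ev 13: PC=3 idx=1 pred=T actual=T -> ctr[1]=3

Answer: 1 3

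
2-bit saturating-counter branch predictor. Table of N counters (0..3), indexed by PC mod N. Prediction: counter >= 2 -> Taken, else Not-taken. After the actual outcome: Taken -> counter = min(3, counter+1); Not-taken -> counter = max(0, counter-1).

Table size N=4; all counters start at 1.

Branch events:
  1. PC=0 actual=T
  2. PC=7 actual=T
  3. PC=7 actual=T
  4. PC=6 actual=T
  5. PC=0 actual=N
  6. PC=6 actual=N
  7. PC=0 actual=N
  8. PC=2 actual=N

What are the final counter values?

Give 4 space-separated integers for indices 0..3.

Ev 1: PC=0 idx=0 pred=N actual=T -> ctr[0]=2
Ev 2: PC=7 idx=3 pred=N actual=T -> ctr[3]=2
Ev 3: PC=7 idx=3 pred=T actual=T -> ctr[3]=3
Ev 4: PC=6 idx=2 pred=N actual=T -> ctr[2]=2
Ev 5: PC=0 idx=0 pred=T actual=N -> ctr[0]=1
Ev 6: PC=6 idx=2 pred=T actual=N -> ctr[2]=1
Ev 7: PC=0 idx=0 pred=N actual=N -> ctr[0]=0
Ev 8: PC=2 idx=2 pred=N actual=N -> ctr[2]=0

Answer: 0 1 0 3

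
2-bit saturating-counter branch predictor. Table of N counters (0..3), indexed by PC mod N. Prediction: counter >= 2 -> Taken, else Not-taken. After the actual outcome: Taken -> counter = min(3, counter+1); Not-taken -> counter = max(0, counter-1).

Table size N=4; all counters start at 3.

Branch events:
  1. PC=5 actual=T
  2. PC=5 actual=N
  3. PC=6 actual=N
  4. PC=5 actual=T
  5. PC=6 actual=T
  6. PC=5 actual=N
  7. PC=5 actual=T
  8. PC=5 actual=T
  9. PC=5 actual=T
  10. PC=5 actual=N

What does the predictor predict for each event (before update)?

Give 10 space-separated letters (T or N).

Answer: T T T T T T T T T T

Derivation:
Ev 1: PC=5 idx=1 pred=T actual=T -> ctr[1]=3
Ev 2: PC=5 idx=1 pred=T actual=N -> ctr[1]=2
Ev 3: PC=6 idx=2 pred=T actual=N -> ctr[2]=2
Ev 4: PC=5 idx=1 pred=T actual=T -> ctr[1]=3
Ev 5: PC=6 idx=2 pred=T actual=T -> ctr[2]=3
Ev 6: PC=5 idx=1 pred=T actual=N -> ctr[1]=2
Ev 7: PC=5 idx=1 pred=T actual=T -> ctr[1]=3
Ev 8: PC=5 idx=1 pred=T actual=T -> ctr[1]=3
Ev 9: PC=5 idx=1 pred=T actual=T -> ctr[1]=3
Ev 10: PC=5 idx=1 pred=T actual=N -> ctr[1]=2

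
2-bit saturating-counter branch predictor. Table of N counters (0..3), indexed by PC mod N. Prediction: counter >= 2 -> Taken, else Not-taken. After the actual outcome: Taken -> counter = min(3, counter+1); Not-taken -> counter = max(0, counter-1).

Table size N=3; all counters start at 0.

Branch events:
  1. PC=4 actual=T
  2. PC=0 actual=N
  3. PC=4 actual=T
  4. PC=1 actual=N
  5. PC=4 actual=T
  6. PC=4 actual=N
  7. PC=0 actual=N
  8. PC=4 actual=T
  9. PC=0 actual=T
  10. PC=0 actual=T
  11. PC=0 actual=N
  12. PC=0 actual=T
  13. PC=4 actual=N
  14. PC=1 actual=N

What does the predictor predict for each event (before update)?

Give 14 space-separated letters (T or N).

Answer: N N N T N T N N N N T N T N

Derivation:
Ev 1: PC=4 idx=1 pred=N actual=T -> ctr[1]=1
Ev 2: PC=0 idx=0 pred=N actual=N -> ctr[0]=0
Ev 3: PC=4 idx=1 pred=N actual=T -> ctr[1]=2
Ev 4: PC=1 idx=1 pred=T actual=N -> ctr[1]=1
Ev 5: PC=4 idx=1 pred=N actual=T -> ctr[1]=2
Ev 6: PC=4 idx=1 pred=T actual=N -> ctr[1]=1
Ev 7: PC=0 idx=0 pred=N actual=N -> ctr[0]=0
Ev 8: PC=4 idx=1 pred=N actual=T -> ctr[1]=2
Ev 9: PC=0 idx=0 pred=N actual=T -> ctr[0]=1
Ev 10: PC=0 idx=0 pred=N actual=T -> ctr[0]=2
Ev 11: PC=0 idx=0 pred=T actual=N -> ctr[0]=1
Ev 12: PC=0 idx=0 pred=N actual=T -> ctr[0]=2
Ev 13: PC=4 idx=1 pred=T actual=N -> ctr[1]=1
Ev 14: PC=1 idx=1 pred=N actual=N -> ctr[1]=0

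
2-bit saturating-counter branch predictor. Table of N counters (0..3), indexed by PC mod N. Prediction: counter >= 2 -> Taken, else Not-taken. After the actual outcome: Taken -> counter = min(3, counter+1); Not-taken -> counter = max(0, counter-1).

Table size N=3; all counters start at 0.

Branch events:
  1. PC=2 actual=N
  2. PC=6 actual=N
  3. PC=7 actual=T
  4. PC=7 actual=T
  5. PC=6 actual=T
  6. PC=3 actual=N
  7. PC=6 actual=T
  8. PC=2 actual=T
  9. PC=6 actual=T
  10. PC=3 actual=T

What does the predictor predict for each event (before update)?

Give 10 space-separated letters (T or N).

Answer: N N N N N N N N N T

Derivation:
Ev 1: PC=2 idx=2 pred=N actual=N -> ctr[2]=0
Ev 2: PC=6 idx=0 pred=N actual=N -> ctr[0]=0
Ev 3: PC=7 idx=1 pred=N actual=T -> ctr[1]=1
Ev 4: PC=7 idx=1 pred=N actual=T -> ctr[1]=2
Ev 5: PC=6 idx=0 pred=N actual=T -> ctr[0]=1
Ev 6: PC=3 idx=0 pred=N actual=N -> ctr[0]=0
Ev 7: PC=6 idx=0 pred=N actual=T -> ctr[0]=1
Ev 8: PC=2 idx=2 pred=N actual=T -> ctr[2]=1
Ev 9: PC=6 idx=0 pred=N actual=T -> ctr[0]=2
Ev 10: PC=3 idx=0 pred=T actual=T -> ctr[0]=3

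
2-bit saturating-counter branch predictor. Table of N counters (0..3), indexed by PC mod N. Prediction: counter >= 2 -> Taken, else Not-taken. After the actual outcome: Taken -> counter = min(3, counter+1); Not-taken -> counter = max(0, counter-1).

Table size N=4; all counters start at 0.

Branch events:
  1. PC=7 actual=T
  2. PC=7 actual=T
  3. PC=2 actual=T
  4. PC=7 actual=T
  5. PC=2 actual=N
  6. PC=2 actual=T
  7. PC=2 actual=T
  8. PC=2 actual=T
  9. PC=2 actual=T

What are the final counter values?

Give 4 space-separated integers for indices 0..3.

Answer: 0 0 3 3

Derivation:
Ev 1: PC=7 idx=3 pred=N actual=T -> ctr[3]=1
Ev 2: PC=7 idx=3 pred=N actual=T -> ctr[3]=2
Ev 3: PC=2 idx=2 pred=N actual=T -> ctr[2]=1
Ev 4: PC=7 idx=3 pred=T actual=T -> ctr[3]=3
Ev 5: PC=2 idx=2 pred=N actual=N -> ctr[2]=0
Ev 6: PC=2 idx=2 pred=N actual=T -> ctr[2]=1
Ev 7: PC=2 idx=2 pred=N actual=T -> ctr[2]=2
Ev 8: PC=2 idx=2 pred=T actual=T -> ctr[2]=3
Ev 9: PC=2 idx=2 pred=T actual=T -> ctr[2]=3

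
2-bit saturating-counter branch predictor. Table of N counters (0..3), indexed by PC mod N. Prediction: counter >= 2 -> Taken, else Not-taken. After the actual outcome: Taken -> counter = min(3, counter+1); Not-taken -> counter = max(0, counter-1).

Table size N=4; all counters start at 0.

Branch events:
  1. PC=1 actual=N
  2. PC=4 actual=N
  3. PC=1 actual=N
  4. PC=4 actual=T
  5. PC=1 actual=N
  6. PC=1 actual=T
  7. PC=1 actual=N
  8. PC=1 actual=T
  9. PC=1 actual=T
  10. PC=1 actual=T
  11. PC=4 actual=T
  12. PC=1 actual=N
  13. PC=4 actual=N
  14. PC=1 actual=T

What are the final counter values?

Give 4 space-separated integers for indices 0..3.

Ev 1: PC=1 idx=1 pred=N actual=N -> ctr[1]=0
Ev 2: PC=4 idx=0 pred=N actual=N -> ctr[0]=0
Ev 3: PC=1 idx=1 pred=N actual=N -> ctr[1]=0
Ev 4: PC=4 idx=0 pred=N actual=T -> ctr[0]=1
Ev 5: PC=1 idx=1 pred=N actual=N -> ctr[1]=0
Ev 6: PC=1 idx=1 pred=N actual=T -> ctr[1]=1
Ev 7: PC=1 idx=1 pred=N actual=N -> ctr[1]=0
Ev 8: PC=1 idx=1 pred=N actual=T -> ctr[1]=1
Ev 9: PC=1 idx=1 pred=N actual=T -> ctr[1]=2
Ev 10: PC=1 idx=1 pred=T actual=T -> ctr[1]=3
Ev 11: PC=4 idx=0 pred=N actual=T -> ctr[0]=2
Ev 12: PC=1 idx=1 pred=T actual=N -> ctr[1]=2
Ev 13: PC=4 idx=0 pred=T actual=N -> ctr[0]=1
Ev 14: PC=1 idx=1 pred=T actual=T -> ctr[1]=3

Answer: 1 3 0 0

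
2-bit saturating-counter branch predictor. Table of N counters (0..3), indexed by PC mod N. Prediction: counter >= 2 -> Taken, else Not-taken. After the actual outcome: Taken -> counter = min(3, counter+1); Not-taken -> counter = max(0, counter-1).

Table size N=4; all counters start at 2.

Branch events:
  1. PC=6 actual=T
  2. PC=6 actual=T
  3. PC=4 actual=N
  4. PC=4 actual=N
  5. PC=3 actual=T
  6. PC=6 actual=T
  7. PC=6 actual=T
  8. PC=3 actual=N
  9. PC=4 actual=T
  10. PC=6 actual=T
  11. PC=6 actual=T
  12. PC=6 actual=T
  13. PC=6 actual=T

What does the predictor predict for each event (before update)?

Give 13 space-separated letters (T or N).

Ev 1: PC=6 idx=2 pred=T actual=T -> ctr[2]=3
Ev 2: PC=6 idx=2 pred=T actual=T -> ctr[2]=3
Ev 3: PC=4 idx=0 pred=T actual=N -> ctr[0]=1
Ev 4: PC=4 idx=0 pred=N actual=N -> ctr[0]=0
Ev 5: PC=3 idx=3 pred=T actual=T -> ctr[3]=3
Ev 6: PC=6 idx=2 pred=T actual=T -> ctr[2]=3
Ev 7: PC=6 idx=2 pred=T actual=T -> ctr[2]=3
Ev 8: PC=3 idx=3 pred=T actual=N -> ctr[3]=2
Ev 9: PC=4 idx=0 pred=N actual=T -> ctr[0]=1
Ev 10: PC=6 idx=2 pred=T actual=T -> ctr[2]=3
Ev 11: PC=6 idx=2 pred=T actual=T -> ctr[2]=3
Ev 12: PC=6 idx=2 pred=T actual=T -> ctr[2]=3
Ev 13: PC=6 idx=2 pred=T actual=T -> ctr[2]=3

Answer: T T T N T T T T N T T T T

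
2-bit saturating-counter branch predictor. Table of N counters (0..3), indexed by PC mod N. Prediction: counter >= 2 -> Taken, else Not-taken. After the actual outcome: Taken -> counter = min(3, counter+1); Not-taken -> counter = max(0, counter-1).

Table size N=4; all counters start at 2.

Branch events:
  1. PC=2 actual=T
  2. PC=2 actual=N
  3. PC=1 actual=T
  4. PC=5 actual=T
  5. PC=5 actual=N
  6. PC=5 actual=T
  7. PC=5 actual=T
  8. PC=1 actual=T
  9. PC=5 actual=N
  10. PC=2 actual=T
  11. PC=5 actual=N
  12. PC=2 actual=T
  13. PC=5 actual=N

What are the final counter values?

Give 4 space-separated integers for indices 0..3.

Ev 1: PC=2 idx=2 pred=T actual=T -> ctr[2]=3
Ev 2: PC=2 idx=2 pred=T actual=N -> ctr[2]=2
Ev 3: PC=1 idx=1 pred=T actual=T -> ctr[1]=3
Ev 4: PC=5 idx=1 pred=T actual=T -> ctr[1]=3
Ev 5: PC=5 idx=1 pred=T actual=N -> ctr[1]=2
Ev 6: PC=5 idx=1 pred=T actual=T -> ctr[1]=3
Ev 7: PC=5 idx=1 pred=T actual=T -> ctr[1]=3
Ev 8: PC=1 idx=1 pred=T actual=T -> ctr[1]=3
Ev 9: PC=5 idx=1 pred=T actual=N -> ctr[1]=2
Ev 10: PC=2 idx=2 pred=T actual=T -> ctr[2]=3
Ev 11: PC=5 idx=1 pred=T actual=N -> ctr[1]=1
Ev 12: PC=2 idx=2 pred=T actual=T -> ctr[2]=3
Ev 13: PC=5 idx=1 pred=N actual=N -> ctr[1]=0

Answer: 2 0 3 2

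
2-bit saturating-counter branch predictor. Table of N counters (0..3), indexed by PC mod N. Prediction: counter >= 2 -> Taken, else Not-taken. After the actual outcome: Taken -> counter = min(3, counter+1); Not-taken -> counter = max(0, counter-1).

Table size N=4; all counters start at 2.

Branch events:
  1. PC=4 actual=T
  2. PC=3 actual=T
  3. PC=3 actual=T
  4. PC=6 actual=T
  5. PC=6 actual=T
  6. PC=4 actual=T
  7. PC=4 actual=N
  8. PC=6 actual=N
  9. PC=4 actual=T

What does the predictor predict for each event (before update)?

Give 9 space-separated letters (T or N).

Ev 1: PC=4 idx=0 pred=T actual=T -> ctr[0]=3
Ev 2: PC=3 idx=3 pred=T actual=T -> ctr[3]=3
Ev 3: PC=3 idx=3 pred=T actual=T -> ctr[3]=3
Ev 4: PC=6 idx=2 pred=T actual=T -> ctr[2]=3
Ev 5: PC=6 idx=2 pred=T actual=T -> ctr[2]=3
Ev 6: PC=4 idx=0 pred=T actual=T -> ctr[0]=3
Ev 7: PC=4 idx=0 pred=T actual=N -> ctr[0]=2
Ev 8: PC=6 idx=2 pred=T actual=N -> ctr[2]=2
Ev 9: PC=4 idx=0 pred=T actual=T -> ctr[0]=3

Answer: T T T T T T T T T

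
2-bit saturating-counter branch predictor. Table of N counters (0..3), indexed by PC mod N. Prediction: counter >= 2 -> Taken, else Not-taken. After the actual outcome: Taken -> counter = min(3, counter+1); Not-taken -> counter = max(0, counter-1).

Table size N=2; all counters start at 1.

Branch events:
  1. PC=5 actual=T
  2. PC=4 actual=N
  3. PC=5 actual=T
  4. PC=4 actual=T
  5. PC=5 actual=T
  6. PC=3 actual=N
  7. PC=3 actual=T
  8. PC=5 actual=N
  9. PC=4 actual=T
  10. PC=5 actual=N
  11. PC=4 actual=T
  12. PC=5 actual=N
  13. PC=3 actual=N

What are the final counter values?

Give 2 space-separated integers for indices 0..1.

Answer: 3 0

Derivation:
Ev 1: PC=5 idx=1 pred=N actual=T -> ctr[1]=2
Ev 2: PC=4 idx=0 pred=N actual=N -> ctr[0]=0
Ev 3: PC=5 idx=1 pred=T actual=T -> ctr[1]=3
Ev 4: PC=4 idx=0 pred=N actual=T -> ctr[0]=1
Ev 5: PC=5 idx=1 pred=T actual=T -> ctr[1]=3
Ev 6: PC=3 idx=1 pred=T actual=N -> ctr[1]=2
Ev 7: PC=3 idx=1 pred=T actual=T -> ctr[1]=3
Ev 8: PC=5 idx=1 pred=T actual=N -> ctr[1]=2
Ev 9: PC=4 idx=0 pred=N actual=T -> ctr[0]=2
Ev 10: PC=5 idx=1 pred=T actual=N -> ctr[1]=1
Ev 11: PC=4 idx=0 pred=T actual=T -> ctr[0]=3
Ev 12: PC=5 idx=1 pred=N actual=N -> ctr[1]=0
Ev 13: PC=3 idx=1 pred=N actual=N -> ctr[1]=0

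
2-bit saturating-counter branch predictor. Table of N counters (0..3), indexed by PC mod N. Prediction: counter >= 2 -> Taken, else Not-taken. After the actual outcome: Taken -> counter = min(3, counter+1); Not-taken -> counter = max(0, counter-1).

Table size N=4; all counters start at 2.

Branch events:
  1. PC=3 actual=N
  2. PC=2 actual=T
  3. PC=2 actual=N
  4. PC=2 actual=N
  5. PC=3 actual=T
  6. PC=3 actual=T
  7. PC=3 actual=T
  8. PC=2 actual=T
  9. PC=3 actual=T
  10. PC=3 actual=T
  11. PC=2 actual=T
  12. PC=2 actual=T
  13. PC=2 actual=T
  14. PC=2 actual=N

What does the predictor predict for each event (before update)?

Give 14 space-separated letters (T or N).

Ev 1: PC=3 idx=3 pred=T actual=N -> ctr[3]=1
Ev 2: PC=2 idx=2 pred=T actual=T -> ctr[2]=3
Ev 3: PC=2 idx=2 pred=T actual=N -> ctr[2]=2
Ev 4: PC=2 idx=2 pred=T actual=N -> ctr[2]=1
Ev 5: PC=3 idx=3 pred=N actual=T -> ctr[3]=2
Ev 6: PC=3 idx=3 pred=T actual=T -> ctr[3]=3
Ev 7: PC=3 idx=3 pred=T actual=T -> ctr[3]=3
Ev 8: PC=2 idx=2 pred=N actual=T -> ctr[2]=2
Ev 9: PC=3 idx=3 pred=T actual=T -> ctr[3]=3
Ev 10: PC=3 idx=3 pred=T actual=T -> ctr[3]=3
Ev 11: PC=2 idx=2 pred=T actual=T -> ctr[2]=3
Ev 12: PC=2 idx=2 pred=T actual=T -> ctr[2]=3
Ev 13: PC=2 idx=2 pred=T actual=T -> ctr[2]=3
Ev 14: PC=2 idx=2 pred=T actual=N -> ctr[2]=2

Answer: T T T T N T T N T T T T T T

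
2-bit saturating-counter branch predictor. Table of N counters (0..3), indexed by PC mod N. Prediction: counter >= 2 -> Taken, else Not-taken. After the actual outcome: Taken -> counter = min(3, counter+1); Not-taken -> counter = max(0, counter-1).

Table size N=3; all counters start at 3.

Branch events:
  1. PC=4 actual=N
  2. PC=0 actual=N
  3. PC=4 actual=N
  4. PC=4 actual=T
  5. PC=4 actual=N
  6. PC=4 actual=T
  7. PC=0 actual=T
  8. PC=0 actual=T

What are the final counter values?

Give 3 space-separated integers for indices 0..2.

Ev 1: PC=4 idx=1 pred=T actual=N -> ctr[1]=2
Ev 2: PC=0 idx=0 pred=T actual=N -> ctr[0]=2
Ev 3: PC=4 idx=1 pred=T actual=N -> ctr[1]=1
Ev 4: PC=4 idx=1 pred=N actual=T -> ctr[1]=2
Ev 5: PC=4 idx=1 pred=T actual=N -> ctr[1]=1
Ev 6: PC=4 idx=1 pred=N actual=T -> ctr[1]=2
Ev 7: PC=0 idx=0 pred=T actual=T -> ctr[0]=3
Ev 8: PC=0 idx=0 pred=T actual=T -> ctr[0]=3

Answer: 3 2 3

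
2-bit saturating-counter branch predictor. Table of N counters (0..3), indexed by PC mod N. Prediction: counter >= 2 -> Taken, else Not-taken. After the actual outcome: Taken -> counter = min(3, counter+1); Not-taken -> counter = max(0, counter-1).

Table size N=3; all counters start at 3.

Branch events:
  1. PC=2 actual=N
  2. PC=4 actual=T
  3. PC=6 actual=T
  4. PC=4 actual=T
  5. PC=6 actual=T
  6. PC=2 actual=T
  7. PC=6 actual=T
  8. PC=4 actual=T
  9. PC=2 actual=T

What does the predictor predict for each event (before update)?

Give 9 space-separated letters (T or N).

Answer: T T T T T T T T T

Derivation:
Ev 1: PC=2 idx=2 pred=T actual=N -> ctr[2]=2
Ev 2: PC=4 idx=1 pred=T actual=T -> ctr[1]=3
Ev 3: PC=6 idx=0 pred=T actual=T -> ctr[0]=3
Ev 4: PC=4 idx=1 pred=T actual=T -> ctr[1]=3
Ev 5: PC=6 idx=0 pred=T actual=T -> ctr[0]=3
Ev 6: PC=2 idx=2 pred=T actual=T -> ctr[2]=3
Ev 7: PC=6 idx=0 pred=T actual=T -> ctr[0]=3
Ev 8: PC=4 idx=1 pred=T actual=T -> ctr[1]=3
Ev 9: PC=2 idx=2 pred=T actual=T -> ctr[2]=3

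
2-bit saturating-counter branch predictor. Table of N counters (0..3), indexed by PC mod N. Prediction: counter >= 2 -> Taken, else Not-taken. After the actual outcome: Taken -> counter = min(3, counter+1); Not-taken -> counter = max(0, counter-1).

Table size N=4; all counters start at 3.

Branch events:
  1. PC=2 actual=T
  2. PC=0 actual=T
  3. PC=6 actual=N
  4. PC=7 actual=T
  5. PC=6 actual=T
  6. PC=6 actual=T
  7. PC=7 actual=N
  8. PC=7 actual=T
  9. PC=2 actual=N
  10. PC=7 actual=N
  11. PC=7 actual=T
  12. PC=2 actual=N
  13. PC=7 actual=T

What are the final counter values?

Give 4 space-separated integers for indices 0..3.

Ev 1: PC=2 idx=2 pred=T actual=T -> ctr[2]=3
Ev 2: PC=0 idx=0 pred=T actual=T -> ctr[0]=3
Ev 3: PC=6 idx=2 pred=T actual=N -> ctr[2]=2
Ev 4: PC=7 idx=3 pred=T actual=T -> ctr[3]=3
Ev 5: PC=6 idx=2 pred=T actual=T -> ctr[2]=3
Ev 6: PC=6 idx=2 pred=T actual=T -> ctr[2]=3
Ev 7: PC=7 idx=3 pred=T actual=N -> ctr[3]=2
Ev 8: PC=7 idx=3 pred=T actual=T -> ctr[3]=3
Ev 9: PC=2 idx=2 pred=T actual=N -> ctr[2]=2
Ev 10: PC=7 idx=3 pred=T actual=N -> ctr[3]=2
Ev 11: PC=7 idx=3 pred=T actual=T -> ctr[3]=3
Ev 12: PC=2 idx=2 pred=T actual=N -> ctr[2]=1
Ev 13: PC=7 idx=3 pred=T actual=T -> ctr[3]=3

Answer: 3 3 1 3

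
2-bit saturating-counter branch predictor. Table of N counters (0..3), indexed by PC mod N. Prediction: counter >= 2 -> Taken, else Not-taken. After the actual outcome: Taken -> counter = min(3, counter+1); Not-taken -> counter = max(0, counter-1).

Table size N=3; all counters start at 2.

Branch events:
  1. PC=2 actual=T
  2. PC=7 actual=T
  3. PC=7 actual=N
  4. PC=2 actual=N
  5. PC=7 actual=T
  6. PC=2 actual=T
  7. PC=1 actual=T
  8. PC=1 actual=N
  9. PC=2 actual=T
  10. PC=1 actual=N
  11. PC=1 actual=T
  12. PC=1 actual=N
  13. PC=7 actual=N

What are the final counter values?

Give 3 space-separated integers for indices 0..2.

Ev 1: PC=2 idx=2 pred=T actual=T -> ctr[2]=3
Ev 2: PC=7 idx=1 pred=T actual=T -> ctr[1]=3
Ev 3: PC=7 idx=1 pred=T actual=N -> ctr[1]=2
Ev 4: PC=2 idx=2 pred=T actual=N -> ctr[2]=2
Ev 5: PC=7 idx=1 pred=T actual=T -> ctr[1]=3
Ev 6: PC=2 idx=2 pred=T actual=T -> ctr[2]=3
Ev 7: PC=1 idx=1 pred=T actual=T -> ctr[1]=3
Ev 8: PC=1 idx=1 pred=T actual=N -> ctr[1]=2
Ev 9: PC=2 idx=2 pred=T actual=T -> ctr[2]=3
Ev 10: PC=1 idx=1 pred=T actual=N -> ctr[1]=1
Ev 11: PC=1 idx=1 pred=N actual=T -> ctr[1]=2
Ev 12: PC=1 idx=1 pred=T actual=N -> ctr[1]=1
Ev 13: PC=7 idx=1 pred=N actual=N -> ctr[1]=0

Answer: 2 0 3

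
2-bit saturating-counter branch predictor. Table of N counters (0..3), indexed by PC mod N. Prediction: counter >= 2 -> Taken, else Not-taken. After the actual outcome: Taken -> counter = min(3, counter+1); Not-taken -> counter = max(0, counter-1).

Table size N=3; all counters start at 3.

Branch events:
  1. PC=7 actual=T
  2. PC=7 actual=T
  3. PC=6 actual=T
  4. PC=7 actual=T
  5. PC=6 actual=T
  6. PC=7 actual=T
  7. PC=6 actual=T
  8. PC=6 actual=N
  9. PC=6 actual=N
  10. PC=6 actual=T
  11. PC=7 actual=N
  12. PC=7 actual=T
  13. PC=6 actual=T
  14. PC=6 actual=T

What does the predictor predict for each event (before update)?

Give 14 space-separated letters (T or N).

Answer: T T T T T T T T T N T T T T

Derivation:
Ev 1: PC=7 idx=1 pred=T actual=T -> ctr[1]=3
Ev 2: PC=7 idx=1 pred=T actual=T -> ctr[1]=3
Ev 3: PC=6 idx=0 pred=T actual=T -> ctr[0]=3
Ev 4: PC=7 idx=1 pred=T actual=T -> ctr[1]=3
Ev 5: PC=6 idx=0 pred=T actual=T -> ctr[0]=3
Ev 6: PC=7 idx=1 pred=T actual=T -> ctr[1]=3
Ev 7: PC=6 idx=0 pred=T actual=T -> ctr[0]=3
Ev 8: PC=6 idx=0 pred=T actual=N -> ctr[0]=2
Ev 9: PC=6 idx=0 pred=T actual=N -> ctr[0]=1
Ev 10: PC=6 idx=0 pred=N actual=T -> ctr[0]=2
Ev 11: PC=7 idx=1 pred=T actual=N -> ctr[1]=2
Ev 12: PC=7 idx=1 pred=T actual=T -> ctr[1]=3
Ev 13: PC=6 idx=0 pred=T actual=T -> ctr[0]=3
Ev 14: PC=6 idx=0 pred=T actual=T -> ctr[0]=3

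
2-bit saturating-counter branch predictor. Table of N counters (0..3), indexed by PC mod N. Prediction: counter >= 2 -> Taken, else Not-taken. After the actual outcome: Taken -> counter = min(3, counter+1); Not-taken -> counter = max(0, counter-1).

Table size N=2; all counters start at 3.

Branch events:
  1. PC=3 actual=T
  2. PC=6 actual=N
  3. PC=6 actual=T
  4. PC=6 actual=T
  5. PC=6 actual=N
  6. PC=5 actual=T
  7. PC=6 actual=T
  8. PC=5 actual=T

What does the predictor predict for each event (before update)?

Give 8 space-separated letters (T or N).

Ev 1: PC=3 idx=1 pred=T actual=T -> ctr[1]=3
Ev 2: PC=6 idx=0 pred=T actual=N -> ctr[0]=2
Ev 3: PC=6 idx=0 pred=T actual=T -> ctr[0]=3
Ev 4: PC=6 idx=0 pred=T actual=T -> ctr[0]=3
Ev 5: PC=6 idx=0 pred=T actual=N -> ctr[0]=2
Ev 6: PC=5 idx=1 pred=T actual=T -> ctr[1]=3
Ev 7: PC=6 idx=0 pred=T actual=T -> ctr[0]=3
Ev 8: PC=5 idx=1 pred=T actual=T -> ctr[1]=3

Answer: T T T T T T T T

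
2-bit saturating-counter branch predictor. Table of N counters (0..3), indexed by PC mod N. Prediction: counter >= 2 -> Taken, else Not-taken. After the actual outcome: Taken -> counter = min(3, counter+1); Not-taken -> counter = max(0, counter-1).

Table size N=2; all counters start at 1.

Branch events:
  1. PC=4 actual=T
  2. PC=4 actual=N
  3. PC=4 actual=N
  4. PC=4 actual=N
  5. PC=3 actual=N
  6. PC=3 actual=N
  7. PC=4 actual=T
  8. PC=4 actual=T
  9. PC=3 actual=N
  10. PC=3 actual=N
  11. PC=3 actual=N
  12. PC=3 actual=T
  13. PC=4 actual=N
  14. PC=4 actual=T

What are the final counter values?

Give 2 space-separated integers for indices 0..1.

Answer: 2 1

Derivation:
Ev 1: PC=4 idx=0 pred=N actual=T -> ctr[0]=2
Ev 2: PC=4 idx=0 pred=T actual=N -> ctr[0]=1
Ev 3: PC=4 idx=0 pred=N actual=N -> ctr[0]=0
Ev 4: PC=4 idx=0 pred=N actual=N -> ctr[0]=0
Ev 5: PC=3 idx=1 pred=N actual=N -> ctr[1]=0
Ev 6: PC=3 idx=1 pred=N actual=N -> ctr[1]=0
Ev 7: PC=4 idx=0 pred=N actual=T -> ctr[0]=1
Ev 8: PC=4 idx=0 pred=N actual=T -> ctr[0]=2
Ev 9: PC=3 idx=1 pred=N actual=N -> ctr[1]=0
Ev 10: PC=3 idx=1 pred=N actual=N -> ctr[1]=0
Ev 11: PC=3 idx=1 pred=N actual=N -> ctr[1]=0
Ev 12: PC=3 idx=1 pred=N actual=T -> ctr[1]=1
Ev 13: PC=4 idx=0 pred=T actual=N -> ctr[0]=1
Ev 14: PC=4 idx=0 pred=N actual=T -> ctr[0]=2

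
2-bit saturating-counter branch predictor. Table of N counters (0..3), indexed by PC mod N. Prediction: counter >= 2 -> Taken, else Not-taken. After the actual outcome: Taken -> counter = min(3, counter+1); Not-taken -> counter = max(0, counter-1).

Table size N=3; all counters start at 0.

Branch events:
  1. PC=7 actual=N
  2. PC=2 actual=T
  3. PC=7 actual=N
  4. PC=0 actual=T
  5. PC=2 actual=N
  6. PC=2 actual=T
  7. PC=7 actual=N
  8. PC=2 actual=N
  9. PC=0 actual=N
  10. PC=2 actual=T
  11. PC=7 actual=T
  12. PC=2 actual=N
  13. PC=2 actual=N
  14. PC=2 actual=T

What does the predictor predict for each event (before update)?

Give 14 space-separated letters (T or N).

Answer: N N N N N N N N N N N N N N

Derivation:
Ev 1: PC=7 idx=1 pred=N actual=N -> ctr[1]=0
Ev 2: PC=2 idx=2 pred=N actual=T -> ctr[2]=1
Ev 3: PC=7 idx=1 pred=N actual=N -> ctr[1]=0
Ev 4: PC=0 idx=0 pred=N actual=T -> ctr[0]=1
Ev 5: PC=2 idx=2 pred=N actual=N -> ctr[2]=0
Ev 6: PC=2 idx=2 pred=N actual=T -> ctr[2]=1
Ev 7: PC=7 idx=1 pred=N actual=N -> ctr[1]=0
Ev 8: PC=2 idx=2 pred=N actual=N -> ctr[2]=0
Ev 9: PC=0 idx=0 pred=N actual=N -> ctr[0]=0
Ev 10: PC=2 idx=2 pred=N actual=T -> ctr[2]=1
Ev 11: PC=7 idx=1 pred=N actual=T -> ctr[1]=1
Ev 12: PC=2 idx=2 pred=N actual=N -> ctr[2]=0
Ev 13: PC=2 idx=2 pred=N actual=N -> ctr[2]=0
Ev 14: PC=2 idx=2 pred=N actual=T -> ctr[2]=1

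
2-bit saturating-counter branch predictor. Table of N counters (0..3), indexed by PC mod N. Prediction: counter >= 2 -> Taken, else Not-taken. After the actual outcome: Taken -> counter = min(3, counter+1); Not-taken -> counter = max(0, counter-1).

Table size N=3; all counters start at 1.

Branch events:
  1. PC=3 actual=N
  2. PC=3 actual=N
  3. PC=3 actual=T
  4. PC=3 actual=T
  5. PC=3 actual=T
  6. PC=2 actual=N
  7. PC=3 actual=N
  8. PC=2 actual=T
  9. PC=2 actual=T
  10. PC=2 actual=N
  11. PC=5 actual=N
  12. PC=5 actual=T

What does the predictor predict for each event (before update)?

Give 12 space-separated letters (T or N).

Answer: N N N N T N T N N T N N

Derivation:
Ev 1: PC=3 idx=0 pred=N actual=N -> ctr[0]=0
Ev 2: PC=3 idx=0 pred=N actual=N -> ctr[0]=0
Ev 3: PC=3 idx=0 pred=N actual=T -> ctr[0]=1
Ev 4: PC=3 idx=0 pred=N actual=T -> ctr[0]=2
Ev 5: PC=3 idx=0 pred=T actual=T -> ctr[0]=3
Ev 6: PC=2 idx=2 pred=N actual=N -> ctr[2]=0
Ev 7: PC=3 idx=0 pred=T actual=N -> ctr[0]=2
Ev 8: PC=2 idx=2 pred=N actual=T -> ctr[2]=1
Ev 9: PC=2 idx=2 pred=N actual=T -> ctr[2]=2
Ev 10: PC=2 idx=2 pred=T actual=N -> ctr[2]=1
Ev 11: PC=5 idx=2 pred=N actual=N -> ctr[2]=0
Ev 12: PC=5 idx=2 pred=N actual=T -> ctr[2]=1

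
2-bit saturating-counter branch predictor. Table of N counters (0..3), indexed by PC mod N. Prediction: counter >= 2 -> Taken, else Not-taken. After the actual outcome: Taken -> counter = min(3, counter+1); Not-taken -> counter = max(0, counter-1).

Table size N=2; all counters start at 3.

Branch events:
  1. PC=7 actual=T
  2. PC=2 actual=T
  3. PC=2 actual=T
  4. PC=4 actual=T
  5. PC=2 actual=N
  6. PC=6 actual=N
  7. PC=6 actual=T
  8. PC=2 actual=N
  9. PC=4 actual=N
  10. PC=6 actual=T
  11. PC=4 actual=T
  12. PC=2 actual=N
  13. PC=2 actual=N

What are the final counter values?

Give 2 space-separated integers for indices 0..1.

Answer: 0 3

Derivation:
Ev 1: PC=7 idx=1 pred=T actual=T -> ctr[1]=3
Ev 2: PC=2 idx=0 pred=T actual=T -> ctr[0]=3
Ev 3: PC=2 idx=0 pred=T actual=T -> ctr[0]=3
Ev 4: PC=4 idx=0 pred=T actual=T -> ctr[0]=3
Ev 5: PC=2 idx=0 pred=T actual=N -> ctr[0]=2
Ev 6: PC=6 idx=0 pred=T actual=N -> ctr[0]=1
Ev 7: PC=6 idx=0 pred=N actual=T -> ctr[0]=2
Ev 8: PC=2 idx=0 pred=T actual=N -> ctr[0]=1
Ev 9: PC=4 idx=0 pred=N actual=N -> ctr[0]=0
Ev 10: PC=6 idx=0 pred=N actual=T -> ctr[0]=1
Ev 11: PC=4 idx=0 pred=N actual=T -> ctr[0]=2
Ev 12: PC=2 idx=0 pred=T actual=N -> ctr[0]=1
Ev 13: PC=2 idx=0 pred=N actual=N -> ctr[0]=0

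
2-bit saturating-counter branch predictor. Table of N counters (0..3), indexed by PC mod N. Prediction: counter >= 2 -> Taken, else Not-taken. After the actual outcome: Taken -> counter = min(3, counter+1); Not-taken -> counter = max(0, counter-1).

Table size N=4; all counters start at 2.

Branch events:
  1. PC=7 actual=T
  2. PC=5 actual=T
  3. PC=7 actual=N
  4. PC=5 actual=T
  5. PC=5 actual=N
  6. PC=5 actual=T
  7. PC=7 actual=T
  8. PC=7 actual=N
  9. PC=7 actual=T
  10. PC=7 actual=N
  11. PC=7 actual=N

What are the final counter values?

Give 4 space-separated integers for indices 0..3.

Ev 1: PC=7 idx=3 pred=T actual=T -> ctr[3]=3
Ev 2: PC=5 idx=1 pred=T actual=T -> ctr[1]=3
Ev 3: PC=7 idx=3 pred=T actual=N -> ctr[3]=2
Ev 4: PC=5 idx=1 pred=T actual=T -> ctr[1]=3
Ev 5: PC=5 idx=1 pred=T actual=N -> ctr[1]=2
Ev 6: PC=5 idx=1 pred=T actual=T -> ctr[1]=3
Ev 7: PC=7 idx=3 pred=T actual=T -> ctr[3]=3
Ev 8: PC=7 idx=3 pred=T actual=N -> ctr[3]=2
Ev 9: PC=7 idx=3 pred=T actual=T -> ctr[3]=3
Ev 10: PC=7 idx=3 pred=T actual=N -> ctr[3]=2
Ev 11: PC=7 idx=3 pred=T actual=N -> ctr[3]=1

Answer: 2 3 2 1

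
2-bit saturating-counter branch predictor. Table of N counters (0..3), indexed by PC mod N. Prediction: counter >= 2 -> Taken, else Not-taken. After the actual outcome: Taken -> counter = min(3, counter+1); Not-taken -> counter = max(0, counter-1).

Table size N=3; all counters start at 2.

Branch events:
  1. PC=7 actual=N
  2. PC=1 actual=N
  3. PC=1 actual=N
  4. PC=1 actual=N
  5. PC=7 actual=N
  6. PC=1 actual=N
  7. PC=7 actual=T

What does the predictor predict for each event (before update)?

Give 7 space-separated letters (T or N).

Answer: T N N N N N N

Derivation:
Ev 1: PC=7 idx=1 pred=T actual=N -> ctr[1]=1
Ev 2: PC=1 idx=1 pred=N actual=N -> ctr[1]=0
Ev 3: PC=1 idx=1 pred=N actual=N -> ctr[1]=0
Ev 4: PC=1 idx=1 pred=N actual=N -> ctr[1]=0
Ev 5: PC=7 idx=1 pred=N actual=N -> ctr[1]=0
Ev 6: PC=1 idx=1 pred=N actual=N -> ctr[1]=0
Ev 7: PC=7 idx=1 pred=N actual=T -> ctr[1]=1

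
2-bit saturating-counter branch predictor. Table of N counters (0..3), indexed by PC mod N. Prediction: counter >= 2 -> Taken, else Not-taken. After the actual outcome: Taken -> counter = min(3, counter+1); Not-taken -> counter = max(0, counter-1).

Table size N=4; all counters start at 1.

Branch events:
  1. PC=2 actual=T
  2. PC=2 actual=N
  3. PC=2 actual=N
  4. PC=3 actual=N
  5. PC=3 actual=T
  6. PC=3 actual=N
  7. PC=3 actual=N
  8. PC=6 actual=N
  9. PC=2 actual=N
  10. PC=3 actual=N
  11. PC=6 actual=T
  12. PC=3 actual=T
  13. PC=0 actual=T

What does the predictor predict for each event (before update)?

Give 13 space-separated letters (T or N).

Ev 1: PC=2 idx=2 pred=N actual=T -> ctr[2]=2
Ev 2: PC=2 idx=2 pred=T actual=N -> ctr[2]=1
Ev 3: PC=2 idx=2 pred=N actual=N -> ctr[2]=0
Ev 4: PC=3 idx=3 pred=N actual=N -> ctr[3]=0
Ev 5: PC=3 idx=3 pred=N actual=T -> ctr[3]=1
Ev 6: PC=3 idx=3 pred=N actual=N -> ctr[3]=0
Ev 7: PC=3 idx=3 pred=N actual=N -> ctr[3]=0
Ev 8: PC=6 idx=2 pred=N actual=N -> ctr[2]=0
Ev 9: PC=2 idx=2 pred=N actual=N -> ctr[2]=0
Ev 10: PC=3 idx=3 pred=N actual=N -> ctr[3]=0
Ev 11: PC=6 idx=2 pred=N actual=T -> ctr[2]=1
Ev 12: PC=3 idx=3 pred=N actual=T -> ctr[3]=1
Ev 13: PC=0 idx=0 pred=N actual=T -> ctr[0]=2

Answer: N T N N N N N N N N N N N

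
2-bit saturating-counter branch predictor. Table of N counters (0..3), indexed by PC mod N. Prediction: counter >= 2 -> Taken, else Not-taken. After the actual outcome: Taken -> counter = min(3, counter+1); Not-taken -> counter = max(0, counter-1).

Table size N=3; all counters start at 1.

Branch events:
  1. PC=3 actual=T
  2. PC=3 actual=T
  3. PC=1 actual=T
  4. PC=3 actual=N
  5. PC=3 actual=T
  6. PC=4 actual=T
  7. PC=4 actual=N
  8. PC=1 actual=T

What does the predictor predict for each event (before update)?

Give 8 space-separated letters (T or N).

Answer: N T N T T T T T

Derivation:
Ev 1: PC=3 idx=0 pred=N actual=T -> ctr[0]=2
Ev 2: PC=3 idx=0 pred=T actual=T -> ctr[0]=3
Ev 3: PC=1 idx=1 pred=N actual=T -> ctr[1]=2
Ev 4: PC=3 idx=0 pred=T actual=N -> ctr[0]=2
Ev 5: PC=3 idx=0 pred=T actual=T -> ctr[0]=3
Ev 6: PC=4 idx=1 pred=T actual=T -> ctr[1]=3
Ev 7: PC=4 idx=1 pred=T actual=N -> ctr[1]=2
Ev 8: PC=1 idx=1 pred=T actual=T -> ctr[1]=3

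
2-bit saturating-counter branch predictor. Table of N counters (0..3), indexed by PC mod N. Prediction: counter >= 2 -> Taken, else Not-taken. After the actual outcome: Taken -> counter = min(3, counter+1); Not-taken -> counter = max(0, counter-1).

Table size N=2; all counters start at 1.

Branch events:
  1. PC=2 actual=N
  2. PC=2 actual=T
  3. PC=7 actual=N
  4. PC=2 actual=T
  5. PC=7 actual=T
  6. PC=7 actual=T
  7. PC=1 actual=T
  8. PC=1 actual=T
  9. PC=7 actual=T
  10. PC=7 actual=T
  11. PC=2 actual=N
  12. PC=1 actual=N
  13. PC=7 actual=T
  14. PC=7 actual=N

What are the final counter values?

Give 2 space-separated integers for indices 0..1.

Answer: 1 2

Derivation:
Ev 1: PC=2 idx=0 pred=N actual=N -> ctr[0]=0
Ev 2: PC=2 idx=0 pred=N actual=T -> ctr[0]=1
Ev 3: PC=7 idx=1 pred=N actual=N -> ctr[1]=0
Ev 4: PC=2 idx=0 pred=N actual=T -> ctr[0]=2
Ev 5: PC=7 idx=1 pred=N actual=T -> ctr[1]=1
Ev 6: PC=7 idx=1 pred=N actual=T -> ctr[1]=2
Ev 7: PC=1 idx=1 pred=T actual=T -> ctr[1]=3
Ev 8: PC=1 idx=1 pred=T actual=T -> ctr[1]=3
Ev 9: PC=7 idx=1 pred=T actual=T -> ctr[1]=3
Ev 10: PC=7 idx=1 pred=T actual=T -> ctr[1]=3
Ev 11: PC=2 idx=0 pred=T actual=N -> ctr[0]=1
Ev 12: PC=1 idx=1 pred=T actual=N -> ctr[1]=2
Ev 13: PC=7 idx=1 pred=T actual=T -> ctr[1]=3
Ev 14: PC=7 idx=1 pred=T actual=N -> ctr[1]=2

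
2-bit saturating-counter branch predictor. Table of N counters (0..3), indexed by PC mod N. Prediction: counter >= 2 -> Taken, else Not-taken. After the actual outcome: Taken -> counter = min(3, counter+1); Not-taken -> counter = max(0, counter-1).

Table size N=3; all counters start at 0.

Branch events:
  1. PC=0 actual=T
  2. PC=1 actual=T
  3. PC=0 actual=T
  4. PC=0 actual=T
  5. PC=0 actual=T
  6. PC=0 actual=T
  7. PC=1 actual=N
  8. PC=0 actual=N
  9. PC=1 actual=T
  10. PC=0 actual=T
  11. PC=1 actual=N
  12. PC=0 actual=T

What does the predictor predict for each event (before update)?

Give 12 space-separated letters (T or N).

Answer: N N N T T T N T N T N T

Derivation:
Ev 1: PC=0 idx=0 pred=N actual=T -> ctr[0]=1
Ev 2: PC=1 idx=1 pred=N actual=T -> ctr[1]=1
Ev 3: PC=0 idx=0 pred=N actual=T -> ctr[0]=2
Ev 4: PC=0 idx=0 pred=T actual=T -> ctr[0]=3
Ev 5: PC=0 idx=0 pred=T actual=T -> ctr[0]=3
Ev 6: PC=0 idx=0 pred=T actual=T -> ctr[0]=3
Ev 7: PC=1 idx=1 pred=N actual=N -> ctr[1]=0
Ev 8: PC=0 idx=0 pred=T actual=N -> ctr[0]=2
Ev 9: PC=1 idx=1 pred=N actual=T -> ctr[1]=1
Ev 10: PC=0 idx=0 pred=T actual=T -> ctr[0]=3
Ev 11: PC=1 idx=1 pred=N actual=N -> ctr[1]=0
Ev 12: PC=0 idx=0 pred=T actual=T -> ctr[0]=3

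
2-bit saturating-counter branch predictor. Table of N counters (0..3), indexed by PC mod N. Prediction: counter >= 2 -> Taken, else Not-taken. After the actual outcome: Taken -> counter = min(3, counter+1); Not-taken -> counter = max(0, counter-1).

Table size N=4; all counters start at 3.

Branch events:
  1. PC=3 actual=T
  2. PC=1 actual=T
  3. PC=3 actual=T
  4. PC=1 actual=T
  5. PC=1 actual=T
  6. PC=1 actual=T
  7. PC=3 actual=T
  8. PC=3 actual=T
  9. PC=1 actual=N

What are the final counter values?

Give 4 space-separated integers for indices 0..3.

Answer: 3 2 3 3

Derivation:
Ev 1: PC=3 idx=3 pred=T actual=T -> ctr[3]=3
Ev 2: PC=1 idx=1 pred=T actual=T -> ctr[1]=3
Ev 3: PC=3 idx=3 pred=T actual=T -> ctr[3]=3
Ev 4: PC=1 idx=1 pred=T actual=T -> ctr[1]=3
Ev 5: PC=1 idx=1 pred=T actual=T -> ctr[1]=3
Ev 6: PC=1 idx=1 pred=T actual=T -> ctr[1]=3
Ev 7: PC=3 idx=3 pred=T actual=T -> ctr[3]=3
Ev 8: PC=3 idx=3 pred=T actual=T -> ctr[3]=3
Ev 9: PC=1 idx=1 pred=T actual=N -> ctr[1]=2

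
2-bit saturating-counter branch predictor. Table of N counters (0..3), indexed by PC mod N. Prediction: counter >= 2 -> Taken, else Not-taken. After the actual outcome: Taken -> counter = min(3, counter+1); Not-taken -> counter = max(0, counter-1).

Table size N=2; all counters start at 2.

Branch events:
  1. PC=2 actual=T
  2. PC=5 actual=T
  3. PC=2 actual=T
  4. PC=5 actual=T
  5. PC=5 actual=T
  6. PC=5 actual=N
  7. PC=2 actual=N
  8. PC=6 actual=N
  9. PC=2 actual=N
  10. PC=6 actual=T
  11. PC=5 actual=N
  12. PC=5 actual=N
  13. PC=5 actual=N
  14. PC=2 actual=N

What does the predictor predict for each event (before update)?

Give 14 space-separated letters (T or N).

Answer: T T T T T T T T N N T N N N

Derivation:
Ev 1: PC=2 idx=0 pred=T actual=T -> ctr[0]=3
Ev 2: PC=5 idx=1 pred=T actual=T -> ctr[1]=3
Ev 3: PC=2 idx=0 pred=T actual=T -> ctr[0]=3
Ev 4: PC=5 idx=1 pred=T actual=T -> ctr[1]=3
Ev 5: PC=5 idx=1 pred=T actual=T -> ctr[1]=3
Ev 6: PC=5 idx=1 pred=T actual=N -> ctr[1]=2
Ev 7: PC=2 idx=0 pred=T actual=N -> ctr[0]=2
Ev 8: PC=6 idx=0 pred=T actual=N -> ctr[0]=1
Ev 9: PC=2 idx=0 pred=N actual=N -> ctr[0]=0
Ev 10: PC=6 idx=0 pred=N actual=T -> ctr[0]=1
Ev 11: PC=5 idx=1 pred=T actual=N -> ctr[1]=1
Ev 12: PC=5 idx=1 pred=N actual=N -> ctr[1]=0
Ev 13: PC=5 idx=1 pred=N actual=N -> ctr[1]=0
Ev 14: PC=2 idx=0 pred=N actual=N -> ctr[0]=0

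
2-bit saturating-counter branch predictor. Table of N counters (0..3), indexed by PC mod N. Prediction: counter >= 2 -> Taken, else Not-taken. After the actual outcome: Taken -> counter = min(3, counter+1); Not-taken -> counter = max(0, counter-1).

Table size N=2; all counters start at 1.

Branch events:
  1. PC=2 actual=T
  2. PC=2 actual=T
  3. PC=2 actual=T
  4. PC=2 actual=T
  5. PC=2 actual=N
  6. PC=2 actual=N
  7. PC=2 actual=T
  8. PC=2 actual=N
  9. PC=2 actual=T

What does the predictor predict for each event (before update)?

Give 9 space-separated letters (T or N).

Answer: N T T T T T N T N

Derivation:
Ev 1: PC=2 idx=0 pred=N actual=T -> ctr[0]=2
Ev 2: PC=2 idx=0 pred=T actual=T -> ctr[0]=3
Ev 3: PC=2 idx=0 pred=T actual=T -> ctr[0]=3
Ev 4: PC=2 idx=0 pred=T actual=T -> ctr[0]=3
Ev 5: PC=2 idx=0 pred=T actual=N -> ctr[0]=2
Ev 6: PC=2 idx=0 pred=T actual=N -> ctr[0]=1
Ev 7: PC=2 idx=0 pred=N actual=T -> ctr[0]=2
Ev 8: PC=2 idx=0 pred=T actual=N -> ctr[0]=1
Ev 9: PC=2 idx=0 pred=N actual=T -> ctr[0]=2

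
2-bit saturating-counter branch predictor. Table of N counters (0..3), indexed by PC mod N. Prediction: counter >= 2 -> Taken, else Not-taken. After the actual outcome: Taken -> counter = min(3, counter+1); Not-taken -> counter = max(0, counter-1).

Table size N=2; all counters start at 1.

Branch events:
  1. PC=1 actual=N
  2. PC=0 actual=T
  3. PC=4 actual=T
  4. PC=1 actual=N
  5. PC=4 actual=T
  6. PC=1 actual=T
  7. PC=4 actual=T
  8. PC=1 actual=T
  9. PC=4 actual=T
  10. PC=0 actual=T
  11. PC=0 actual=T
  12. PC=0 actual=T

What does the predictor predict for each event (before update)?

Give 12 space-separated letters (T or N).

Ev 1: PC=1 idx=1 pred=N actual=N -> ctr[1]=0
Ev 2: PC=0 idx=0 pred=N actual=T -> ctr[0]=2
Ev 3: PC=4 idx=0 pred=T actual=T -> ctr[0]=3
Ev 4: PC=1 idx=1 pred=N actual=N -> ctr[1]=0
Ev 5: PC=4 idx=0 pred=T actual=T -> ctr[0]=3
Ev 6: PC=1 idx=1 pred=N actual=T -> ctr[1]=1
Ev 7: PC=4 idx=0 pred=T actual=T -> ctr[0]=3
Ev 8: PC=1 idx=1 pred=N actual=T -> ctr[1]=2
Ev 9: PC=4 idx=0 pred=T actual=T -> ctr[0]=3
Ev 10: PC=0 idx=0 pred=T actual=T -> ctr[0]=3
Ev 11: PC=0 idx=0 pred=T actual=T -> ctr[0]=3
Ev 12: PC=0 idx=0 pred=T actual=T -> ctr[0]=3

Answer: N N T N T N T N T T T T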